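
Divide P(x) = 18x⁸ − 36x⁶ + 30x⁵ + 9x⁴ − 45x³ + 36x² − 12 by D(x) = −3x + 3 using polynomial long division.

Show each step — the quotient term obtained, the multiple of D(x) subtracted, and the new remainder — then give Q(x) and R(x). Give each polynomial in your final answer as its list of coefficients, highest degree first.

Q = [-6, -6, 6, -4, -7, 8, -4, -4]; R = [0]

Step 1: lead(18x⁸ − 36x⁶ + 30x⁵ + 9x⁴ − 45x³ + 36x² − 12) ÷ lead(D) = 18x⁸ ÷ −3x = −6x⁷. Subtract (−6x⁷)·D = 18x⁸ − 18x⁷. Remainder: 18x⁷ − 36x⁶ + 30x⁵ + 9x⁴ − 45x³ + 36x² − 12.
Step 2: lead(18x⁷ − 36x⁶ + 30x⁵ + 9x⁴ − 45x³ + 36x² − 12) ÷ lead(D) = 18x⁷ ÷ −3x = −6x⁶. Subtract (−6x⁶)·D = 18x⁷ − 18x⁶. Remainder: −18x⁶ + 30x⁵ + 9x⁴ − 45x³ + 36x² − 12.
Step 3: lead(−18x⁶ + 30x⁵ + 9x⁴ − 45x³ + 36x² − 12) ÷ lead(D) = −18x⁶ ÷ −3x = 6x⁵. Subtract (6x⁵)·D = −18x⁶ + 18x⁵. Remainder: 12x⁵ + 9x⁴ − 45x³ + 36x² − 12.
Step 4: lead(12x⁵ + 9x⁴ − 45x³ + 36x² − 12) ÷ lead(D) = 12x⁵ ÷ −3x = −4x⁴. Subtract (−4x⁴)·D = 12x⁵ − 12x⁴. Remainder: 21x⁴ − 45x³ + 36x² − 12.
Step 5: lead(21x⁴ − 45x³ + 36x² − 12) ÷ lead(D) = 21x⁴ ÷ −3x = −7x³. Subtract (−7x³)·D = 21x⁴ − 21x³. Remainder: −24x³ + 36x² − 12.
Step 6: lead(−24x³ + 36x² − 12) ÷ lead(D) = −24x³ ÷ −3x = 8x². Subtract (8x²)·D = −24x³ + 24x². Remainder: 12x² − 12.
Step 7: lead(12x² − 12) ÷ lead(D) = 12x² ÷ −3x = −4x. Subtract (−4x)·D = 12x² − 12x. Remainder: 12x − 12.
Step 8: lead(12x − 12) ÷ lead(D) = 12x ÷ −3x = −4. Subtract (−4)·D = 12x − 12. Remainder: 0.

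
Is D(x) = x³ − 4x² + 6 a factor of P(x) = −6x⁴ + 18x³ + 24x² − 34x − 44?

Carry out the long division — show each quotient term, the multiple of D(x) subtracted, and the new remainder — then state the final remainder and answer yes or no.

Step 1: lead(−6x⁴ + 18x³ + 24x² − 34x − 44) ÷ lead(D) = −6x⁴ ÷ x³ = −6x. Subtract (−6x)·D = −6x⁴ + 24x³ − 36x. Remainder: −6x³ + 24x² + 2x − 44.
Step 2: lead(−6x³ + 24x² + 2x − 44) ÷ lead(D) = −6x³ ÷ x³ = −6. Subtract (−6)·D = −6x³ + 24x² − 36. Remainder: 2x − 8.

R(x) = 2x − 8, so D(x) is not a factor of P(x). no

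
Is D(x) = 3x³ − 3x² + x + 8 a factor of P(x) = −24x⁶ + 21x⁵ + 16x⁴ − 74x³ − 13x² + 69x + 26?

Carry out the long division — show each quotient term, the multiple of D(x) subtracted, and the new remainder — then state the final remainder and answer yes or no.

R(x) = 9x − 6, so D(x) is not a factor of P(x). no

Step 1: lead(−24x⁶ + 21x⁵ + 16x⁴ − 74x³ − 13x² + 69x + 26) ÷ lead(D) = −24x⁶ ÷ 3x³ = −8x³. Subtract (−8x³)·D = −24x⁶ + 24x⁵ − 8x⁴ − 64x³. Remainder: −3x⁵ + 24x⁴ − 10x³ − 13x² + 69x + 26.
Step 2: lead(−3x⁵ + 24x⁴ − 10x³ − 13x² + 69x + 26) ÷ lead(D) = −3x⁵ ÷ 3x³ = −x². Subtract (−x²)·D = −3x⁵ + 3x⁴ − x³ − 8x². Remainder: 21x⁴ − 9x³ − 5x² + 69x + 26.
Step 3: lead(21x⁴ − 9x³ − 5x² + 69x + 26) ÷ lead(D) = 21x⁴ ÷ 3x³ = 7x. Subtract (7x)·D = 21x⁴ − 21x³ + 7x² + 56x. Remainder: 12x³ − 12x² + 13x + 26.
Step 4: lead(12x³ − 12x² + 13x + 26) ÷ lead(D) = 12x³ ÷ 3x³ = 4. Subtract (4)·D = 12x³ − 12x² + 4x + 32. Remainder: 9x − 6.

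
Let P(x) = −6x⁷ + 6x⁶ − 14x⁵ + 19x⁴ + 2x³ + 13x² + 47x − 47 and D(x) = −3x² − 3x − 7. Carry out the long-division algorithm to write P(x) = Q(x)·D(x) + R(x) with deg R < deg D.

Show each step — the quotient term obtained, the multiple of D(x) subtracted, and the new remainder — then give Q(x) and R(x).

Q(x) = 2x⁵ − 4x⁴ + 4x³ − x² − 9x + 7; R(x) = 5x + 2

Step 1: lead(−6x⁷ + 6x⁶ − 14x⁵ + 19x⁴ + 2x³ + 13x² + 47x − 47) ÷ lead(D) = −6x⁷ ÷ −3x² = 2x⁵. Subtract (2x⁵)·D = −6x⁷ − 6x⁶ − 14x⁵. Remainder: 12x⁶ + 19x⁴ + 2x³ + 13x² + 47x − 47.
Step 2: lead(12x⁶ + 19x⁴ + 2x³ + 13x² + 47x − 47) ÷ lead(D) = 12x⁶ ÷ −3x² = −4x⁴. Subtract (−4x⁴)·D = 12x⁶ + 12x⁵ + 28x⁴. Remainder: −12x⁵ − 9x⁴ + 2x³ + 13x² + 47x − 47.
Step 3: lead(−12x⁵ − 9x⁴ + 2x³ + 13x² + 47x − 47) ÷ lead(D) = −12x⁵ ÷ −3x² = 4x³. Subtract (4x³)·D = −12x⁵ − 12x⁴ − 28x³. Remainder: 3x⁴ + 30x³ + 13x² + 47x − 47.
Step 4: lead(3x⁴ + 30x³ + 13x² + 47x − 47) ÷ lead(D) = 3x⁴ ÷ −3x² = −x². Subtract (−x²)·D = 3x⁴ + 3x³ + 7x². Remainder: 27x³ + 6x² + 47x − 47.
Step 5: lead(27x³ + 6x² + 47x − 47) ÷ lead(D) = 27x³ ÷ −3x² = −9x. Subtract (−9x)·D = 27x³ + 27x² + 63x. Remainder: −21x² − 16x − 47.
Step 6: lead(−21x² − 16x − 47) ÷ lead(D) = −21x² ÷ −3x² = 7. Subtract (7)·D = −21x² − 21x − 49. Remainder: 5x + 2.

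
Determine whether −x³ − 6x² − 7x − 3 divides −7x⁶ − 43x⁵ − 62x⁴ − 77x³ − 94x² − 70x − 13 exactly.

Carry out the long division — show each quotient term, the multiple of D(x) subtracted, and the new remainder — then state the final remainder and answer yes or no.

R(x) = 8, so D(x) is not a factor of P(x). no

Step 1: lead(−7x⁶ − 43x⁵ − 62x⁴ − 77x³ − 94x² − 70x − 13) ÷ lead(D) = −7x⁶ ÷ −x³ = 7x³. Subtract (7x³)·D = −7x⁶ − 42x⁵ − 49x⁴ − 21x³. Remainder: −x⁵ − 13x⁴ − 56x³ − 94x² − 70x − 13.
Step 2: lead(−x⁵ − 13x⁴ − 56x³ − 94x² − 70x − 13) ÷ lead(D) = −x⁵ ÷ −x³ = x². Subtract (x²)·D = −x⁵ − 6x⁴ − 7x³ − 3x². Remainder: −7x⁴ − 49x³ − 91x² − 70x − 13.
Step 3: lead(−7x⁴ − 49x³ − 91x² − 70x − 13) ÷ lead(D) = −7x⁴ ÷ −x³ = 7x. Subtract (7x)·D = −7x⁴ − 42x³ − 49x² − 21x. Remainder: −7x³ − 42x² − 49x − 13.
Step 4: lead(−7x³ − 42x² − 49x − 13) ÷ lead(D) = −7x³ ÷ −x³ = 7. Subtract (7)·D = −7x³ − 42x² − 49x − 21. Remainder: 8.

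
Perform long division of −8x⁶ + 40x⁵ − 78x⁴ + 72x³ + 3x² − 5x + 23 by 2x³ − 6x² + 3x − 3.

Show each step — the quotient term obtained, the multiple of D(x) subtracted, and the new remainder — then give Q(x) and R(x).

Q(x) = −4x³ + 8x² − 9x − 9; R(x) = −5x − 4

Step 1: lead(−8x⁶ + 40x⁵ − 78x⁴ + 72x³ + 3x² − 5x + 23) ÷ lead(D) = −8x⁶ ÷ 2x³ = −4x³. Subtract (−4x³)·D = −8x⁶ + 24x⁵ − 12x⁴ + 12x³. Remainder: 16x⁵ − 66x⁴ + 60x³ + 3x² − 5x + 23.
Step 2: lead(16x⁵ − 66x⁴ + 60x³ + 3x² − 5x + 23) ÷ lead(D) = 16x⁵ ÷ 2x³ = 8x². Subtract (8x²)·D = 16x⁵ − 48x⁴ + 24x³ − 24x². Remainder: −18x⁴ + 36x³ + 27x² − 5x + 23.
Step 3: lead(−18x⁴ + 36x³ + 27x² − 5x + 23) ÷ lead(D) = −18x⁴ ÷ 2x³ = −9x. Subtract (−9x)·D = −18x⁴ + 54x³ − 27x² + 27x. Remainder: −18x³ + 54x² − 32x + 23.
Step 4: lead(−18x³ + 54x² − 32x + 23) ÷ lead(D) = −18x³ ÷ 2x³ = −9. Subtract (−9)·D = −18x³ + 54x² − 27x + 27. Remainder: −5x − 4.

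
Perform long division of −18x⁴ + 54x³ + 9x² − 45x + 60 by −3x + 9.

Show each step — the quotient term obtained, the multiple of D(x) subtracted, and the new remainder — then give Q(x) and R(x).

Step 1: lead(−18x⁴ + 54x³ + 9x² − 45x + 60) ÷ lead(D) = −18x⁴ ÷ −3x = 6x³. Subtract (6x³)·D = −18x⁴ + 54x³. Remainder: 9x² − 45x + 60.
Step 2: lead(9x² − 45x + 60) ÷ lead(D) = 9x² ÷ −3x = −3x. Subtract (−3x)·D = 9x² − 27x. Remainder: −18x + 60.
Step 3: lead(−18x + 60) ÷ lead(D) = −18x ÷ −3x = 6. Subtract (6)·D = −18x + 54. Remainder: 6.

Q(x) = 6x³ − 3x + 6; R(x) = 6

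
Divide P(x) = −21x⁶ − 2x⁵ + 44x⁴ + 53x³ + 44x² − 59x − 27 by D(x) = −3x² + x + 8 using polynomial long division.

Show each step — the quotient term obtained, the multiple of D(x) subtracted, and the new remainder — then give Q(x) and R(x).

Step 1: lead(−21x⁶ − 2x⁵ + 44x⁴ + 53x³ + 44x² − 59x − 27) ÷ lead(D) = −21x⁶ ÷ −3x² = 7x⁴. Subtract (7x⁴)·D = −21x⁶ + 7x⁵ + 56x⁴. Remainder: −9x⁵ − 12x⁴ + 53x³ + 44x² − 59x − 27.
Step 2: lead(−9x⁵ − 12x⁴ + 53x³ + 44x² − 59x − 27) ÷ lead(D) = −9x⁵ ÷ −3x² = 3x³. Subtract (3x³)·D = −9x⁵ + 3x⁴ + 24x³. Remainder: −15x⁴ + 29x³ + 44x² − 59x − 27.
Step 3: lead(−15x⁴ + 29x³ + 44x² − 59x − 27) ÷ lead(D) = −15x⁴ ÷ −3x² = 5x². Subtract (5x²)·D = −15x⁴ + 5x³ + 40x². Remainder: 24x³ + 4x² − 59x − 27.
Step 4: lead(24x³ + 4x² − 59x − 27) ÷ lead(D) = 24x³ ÷ −3x² = −8x. Subtract (−8x)·D = 24x³ − 8x² − 64x. Remainder: 12x² + 5x − 27.
Step 5: lead(12x² + 5x − 27) ÷ lead(D) = 12x² ÷ −3x² = −4. Subtract (−4)·D = 12x² − 4x − 32. Remainder: 9x + 5.

Q(x) = 7x⁴ + 3x³ + 5x² − 8x − 4; R(x) = 9x + 5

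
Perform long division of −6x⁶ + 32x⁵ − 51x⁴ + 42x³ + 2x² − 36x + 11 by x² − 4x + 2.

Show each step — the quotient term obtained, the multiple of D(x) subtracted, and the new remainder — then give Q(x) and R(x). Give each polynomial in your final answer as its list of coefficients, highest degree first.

Step 1: lead(−6x⁶ + 32x⁵ − 51x⁴ + 42x³ + 2x² − 36x + 11) ÷ lead(D) = −6x⁶ ÷ x² = −6x⁴. Subtract (−6x⁴)·D = −6x⁶ + 24x⁵ − 12x⁴. Remainder: 8x⁵ − 39x⁴ + 42x³ + 2x² − 36x + 11.
Step 2: lead(8x⁵ − 39x⁴ + 42x³ + 2x² − 36x + 11) ÷ lead(D) = 8x⁵ ÷ x² = 8x³. Subtract (8x³)·D = 8x⁵ − 32x⁴ + 16x³. Remainder: −7x⁴ + 26x³ + 2x² − 36x + 11.
Step 3: lead(−7x⁴ + 26x³ + 2x² − 36x + 11) ÷ lead(D) = −7x⁴ ÷ x² = −7x². Subtract (−7x²)·D = −7x⁴ + 28x³ − 14x². Remainder: −2x³ + 16x² − 36x + 11.
Step 4: lead(−2x³ + 16x² − 36x + 11) ÷ lead(D) = −2x³ ÷ x² = −2x. Subtract (−2x)·D = −2x³ + 8x² − 4x. Remainder: 8x² − 32x + 11.
Step 5: lead(8x² − 32x + 11) ÷ lead(D) = 8x² ÷ x² = 8. Subtract (8)·D = 8x² − 32x + 16. Remainder: −5.

Q = [-6, 8, -7, -2, 8]; R = [-5]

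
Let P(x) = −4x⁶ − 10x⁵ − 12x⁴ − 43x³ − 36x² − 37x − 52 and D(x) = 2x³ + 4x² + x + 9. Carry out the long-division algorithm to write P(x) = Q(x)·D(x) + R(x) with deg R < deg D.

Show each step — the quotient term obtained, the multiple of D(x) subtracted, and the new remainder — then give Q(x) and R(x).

Q(x) = −2x³ − x² − 3x − 6; R(x) = −4x + 2

Step 1: lead(−4x⁶ − 10x⁵ − 12x⁴ − 43x³ − 36x² − 37x − 52) ÷ lead(D) = −4x⁶ ÷ 2x³ = −2x³. Subtract (−2x³)·D = −4x⁶ − 8x⁵ − 2x⁴ − 18x³. Remainder: −2x⁵ − 10x⁴ − 25x³ − 36x² − 37x − 52.
Step 2: lead(−2x⁵ − 10x⁴ − 25x³ − 36x² − 37x − 52) ÷ lead(D) = −2x⁵ ÷ 2x³ = −x². Subtract (−x²)·D = −2x⁵ − 4x⁴ − x³ − 9x². Remainder: −6x⁴ − 24x³ − 27x² − 37x − 52.
Step 3: lead(−6x⁴ − 24x³ − 27x² − 37x − 52) ÷ lead(D) = −6x⁴ ÷ 2x³ = −3x. Subtract (−3x)·D = −6x⁴ − 12x³ − 3x² − 27x. Remainder: −12x³ − 24x² − 10x − 52.
Step 4: lead(−12x³ − 24x² − 10x − 52) ÷ lead(D) = −12x³ ÷ 2x³ = −6. Subtract (−6)·D = −12x³ − 24x² − 6x − 54. Remainder: −4x + 2.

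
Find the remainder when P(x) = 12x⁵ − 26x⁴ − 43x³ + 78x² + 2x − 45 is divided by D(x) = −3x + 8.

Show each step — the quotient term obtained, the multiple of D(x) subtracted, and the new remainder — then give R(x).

R(x) = 3

Step 1: lead(12x⁵ − 26x⁴ − 43x³ + 78x² + 2x − 45) ÷ lead(D) = 12x⁵ ÷ −3x = −4x⁴. Subtract (−4x⁴)·D = 12x⁵ − 32x⁴. Remainder: 6x⁴ − 43x³ + 78x² + 2x − 45.
Step 2: lead(6x⁴ − 43x³ + 78x² + 2x − 45) ÷ lead(D) = 6x⁴ ÷ −3x = −2x³. Subtract (−2x³)·D = 6x⁴ − 16x³. Remainder: −27x³ + 78x² + 2x − 45.
Step 3: lead(−27x³ + 78x² + 2x − 45) ÷ lead(D) = −27x³ ÷ −3x = 9x². Subtract (9x²)·D = −27x³ + 72x². Remainder: 6x² + 2x − 45.
Step 4: lead(6x² + 2x − 45) ÷ lead(D) = 6x² ÷ −3x = −2x. Subtract (−2x)·D = 6x² − 16x. Remainder: 18x − 45.
Step 5: lead(18x − 45) ÷ lead(D) = 18x ÷ −3x = −6. Subtract (−6)·D = 18x − 48. Remainder: 3.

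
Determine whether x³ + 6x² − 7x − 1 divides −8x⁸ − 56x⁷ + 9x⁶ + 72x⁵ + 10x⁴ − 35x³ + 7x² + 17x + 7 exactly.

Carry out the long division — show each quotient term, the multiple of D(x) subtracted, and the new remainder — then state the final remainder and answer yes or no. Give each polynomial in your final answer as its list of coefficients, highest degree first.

Step 1: lead(−8x⁸ − 56x⁷ + 9x⁶ + 72x⁵ + 10x⁴ − 35x³ + 7x² + 17x + 7) ÷ lead(D) = −8x⁸ ÷ x³ = −8x⁵. Subtract (−8x⁵)·D = −8x⁸ − 48x⁷ + 56x⁶ + 8x⁵. Remainder: −8x⁷ − 47x⁶ + 64x⁵ + 10x⁴ − 35x³ + 7x² + 17x + 7.
Step 2: lead(−8x⁷ − 47x⁶ + 64x⁵ + 10x⁴ − 35x³ + 7x² + 17x + 7) ÷ lead(D) = −8x⁷ ÷ x³ = −8x⁴. Subtract (−8x⁴)·D = −8x⁷ − 48x⁶ + 56x⁵ + 8x⁴. Remainder: x⁶ + 8x⁵ + 2x⁴ − 35x³ + 7x² + 17x + 7.
Step 3: lead(x⁶ + 8x⁵ + 2x⁴ − 35x³ + 7x² + 17x + 7) ÷ lead(D) = x⁶ ÷ x³ = x³. Subtract (x³)·D = x⁶ + 6x⁵ − 7x⁴ − x³. Remainder: 2x⁵ + 9x⁴ − 34x³ + 7x² + 17x + 7.
Step 4: lead(2x⁵ + 9x⁴ − 34x³ + 7x² + 17x + 7) ÷ lead(D) = 2x⁵ ÷ x³ = 2x². Subtract (2x²)·D = 2x⁵ + 12x⁴ − 14x³ − 2x². Remainder: −3x⁴ − 20x³ + 9x² + 17x + 7.
Step 5: lead(−3x⁴ − 20x³ + 9x² + 17x + 7) ÷ lead(D) = −3x⁴ ÷ x³ = −3x. Subtract (−3x)·D = −3x⁴ − 18x³ + 21x² + 3x. Remainder: −2x³ − 12x² + 14x + 7.
Step 6: lead(−2x³ − 12x² + 14x + 7) ÷ lead(D) = −2x³ ÷ x³ = −2. Subtract (−2)·D = −2x³ − 12x² + 14x + 2. Remainder: 5.

R = [5], so D(x) is not a factor of P(x). no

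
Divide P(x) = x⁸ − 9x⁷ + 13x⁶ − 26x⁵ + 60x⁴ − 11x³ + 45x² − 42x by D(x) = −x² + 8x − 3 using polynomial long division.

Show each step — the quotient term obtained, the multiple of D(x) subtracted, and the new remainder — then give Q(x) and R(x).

Q(x) = −x⁶ + x⁵ − 2x⁴ + 7x³ + 2x² + 6x − 3; R(x) = −9

Step 1: lead(x⁸ − 9x⁷ + 13x⁶ − 26x⁵ + 60x⁴ − 11x³ + 45x² − 42x) ÷ lead(D) = x⁸ ÷ −x² = −x⁶. Subtract (−x⁶)·D = x⁸ − 8x⁷ + 3x⁶. Remainder: −x⁷ + 10x⁶ − 26x⁵ + 60x⁴ − 11x³ + 45x² − 42x.
Step 2: lead(−x⁷ + 10x⁶ − 26x⁵ + 60x⁴ − 11x³ + 45x² − 42x) ÷ lead(D) = −x⁷ ÷ −x² = x⁵. Subtract (x⁵)·D = −x⁷ + 8x⁶ − 3x⁵. Remainder: 2x⁶ − 23x⁵ + 60x⁴ − 11x³ + 45x² − 42x.
Step 3: lead(2x⁶ − 23x⁵ + 60x⁴ − 11x³ + 45x² − 42x) ÷ lead(D) = 2x⁶ ÷ −x² = −2x⁴. Subtract (−2x⁴)·D = 2x⁶ − 16x⁵ + 6x⁴. Remainder: −7x⁵ + 54x⁴ − 11x³ + 45x² − 42x.
Step 4: lead(−7x⁵ + 54x⁴ − 11x³ + 45x² − 42x) ÷ lead(D) = −7x⁵ ÷ −x² = 7x³. Subtract (7x³)·D = −7x⁵ + 56x⁴ − 21x³. Remainder: −2x⁴ + 10x³ + 45x² − 42x.
Step 5: lead(−2x⁴ + 10x³ + 45x² − 42x) ÷ lead(D) = −2x⁴ ÷ −x² = 2x². Subtract (2x²)·D = −2x⁴ + 16x³ − 6x². Remainder: −6x³ + 51x² − 42x.
Step 6: lead(−6x³ + 51x² − 42x) ÷ lead(D) = −6x³ ÷ −x² = 6x. Subtract (6x)·D = −6x³ + 48x² − 18x. Remainder: 3x² − 24x.
Step 7: lead(3x² − 24x) ÷ lead(D) = 3x² ÷ −x² = −3. Subtract (−3)·D = 3x² − 24x + 9. Remainder: −9.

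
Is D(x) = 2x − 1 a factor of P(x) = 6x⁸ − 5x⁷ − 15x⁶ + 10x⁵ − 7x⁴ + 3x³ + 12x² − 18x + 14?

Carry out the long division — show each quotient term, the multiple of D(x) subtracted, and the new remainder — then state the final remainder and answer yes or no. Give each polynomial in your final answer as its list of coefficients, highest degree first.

R = [8], so D(x) is not a factor of P(x). no

Step 1: lead(6x⁸ − 5x⁷ − 15x⁶ + 10x⁵ − 7x⁴ + 3x³ + 12x² − 18x + 14) ÷ lead(D) = 6x⁸ ÷ 2x = 3x⁷. Subtract (3x⁷)·D = 6x⁸ − 3x⁷. Remainder: −2x⁷ − 15x⁶ + 10x⁵ − 7x⁴ + 3x³ + 12x² − 18x + 14.
Step 2: lead(−2x⁷ − 15x⁶ + 10x⁵ − 7x⁴ + 3x³ + 12x² − 18x + 14) ÷ lead(D) = −2x⁷ ÷ 2x = −x⁶. Subtract (−x⁶)·D = −2x⁷ + x⁶. Remainder: −16x⁶ + 10x⁵ − 7x⁴ + 3x³ + 12x² − 18x + 14.
Step 3: lead(−16x⁶ + 10x⁵ − 7x⁴ + 3x³ + 12x² − 18x + 14) ÷ lead(D) = −16x⁶ ÷ 2x = −8x⁵. Subtract (−8x⁵)·D = −16x⁶ + 8x⁵. Remainder: 2x⁵ − 7x⁴ + 3x³ + 12x² − 18x + 14.
Step 4: lead(2x⁵ − 7x⁴ + 3x³ + 12x² − 18x + 14) ÷ lead(D) = 2x⁵ ÷ 2x = x⁴. Subtract (x⁴)·D = 2x⁵ − x⁴. Remainder: −6x⁴ + 3x³ + 12x² − 18x + 14.
Step 5: lead(−6x⁴ + 3x³ + 12x² − 18x + 14) ÷ lead(D) = −6x⁴ ÷ 2x = −3x³. Subtract (−3x³)·D = −6x⁴ + 3x³. Remainder: 12x² − 18x + 14.
Step 6: lead(12x² − 18x + 14) ÷ lead(D) = 12x² ÷ 2x = 6x. Subtract (6x)·D = 12x² − 6x. Remainder: −12x + 14.
Step 7: lead(−12x + 14) ÷ lead(D) = −12x ÷ 2x = −6. Subtract (−6)·D = −12x + 6. Remainder: 8.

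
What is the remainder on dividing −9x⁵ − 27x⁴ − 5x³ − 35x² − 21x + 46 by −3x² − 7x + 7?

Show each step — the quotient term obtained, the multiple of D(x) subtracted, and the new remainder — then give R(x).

Step 1: lead(−9x⁵ − 27x⁴ − 5x³ − 35x² − 21x + 46) ÷ lead(D) = −9x⁵ ÷ −3x² = 3x³. Subtract (3x³)·D = −9x⁵ − 21x⁴ + 21x³. Remainder: −6x⁴ − 26x³ − 35x² − 21x + 46.
Step 2: lead(−6x⁴ − 26x³ − 35x² − 21x + 46) ÷ lead(D) = −6x⁴ ÷ −3x² = 2x². Subtract (2x²)·D = −6x⁴ − 14x³ + 14x². Remainder: −12x³ − 49x² − 21x + 46.
Step 3: lead(−12x³ − 49x² − 21x + 46) ÷ lead(D) = −12x³ ÷ −3x² = 4x. Subtract (4x)·D = −12x³ − 28x² + 28x. Remainder: −21x² − 49x + 46.
Step 4: lead(−21x² − 49x + 46) ÷ lead(D) = −21x² ÷ −3x² = 7. Subtract (7)·D = −21x² − 49x + 49. Remainder: −3.

R(x) = −3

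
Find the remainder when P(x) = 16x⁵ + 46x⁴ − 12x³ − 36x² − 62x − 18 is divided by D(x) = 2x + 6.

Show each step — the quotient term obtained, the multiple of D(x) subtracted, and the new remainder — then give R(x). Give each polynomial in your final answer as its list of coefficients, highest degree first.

Step 1: lead(16x⁵ + 46x⁴ − 12x³ − 36x² − 62x − 18) ÷ lead(D) = 16x⁵ ÷ 2x = 8x⁴. Subtract (8x⁴)·D = 16x⁵ + 48x⁴. Remainder: −2x⁴ − 12x³ − 36x² − 62x − 18.
Step 2: lead(−2x⁴ − 12x³ − 36x² − 62x − 18) ÷ lead(D) = −2x⁴ ÷ 2x = −x³. Subtract (−x³)·D = −2x⁴ − 6x³. Remainder: −6x³ − 36x² − 62x − 18.
Step 3: lead(−6x³ − 36x² − 62x − 18) ÷ lead(D) = −6x³ ÷ 2x = −3x². Subtract (−3x²)·D = −6x³ − 18x². Remainder: −18x² − 62x − 18.
Step 4: lead(−18x² − 62x − 18) ÷ lead(D) = −18x² ÷ 2x = −9x. Subtract (−9x)·D = −18x² − 54x. Remainder: −8x − 18.
Step 5: lead(−8x − 18) ÷ lead(D) = −8x ÷ 2x = −4. Subtract (−4)·D = −8x − 24. Remainder: 6.

R = [6]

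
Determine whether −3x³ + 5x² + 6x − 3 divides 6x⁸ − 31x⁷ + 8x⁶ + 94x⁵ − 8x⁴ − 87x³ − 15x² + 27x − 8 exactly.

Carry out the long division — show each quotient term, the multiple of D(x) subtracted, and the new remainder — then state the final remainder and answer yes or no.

Step 1: lead(6x⁸ − 31x⁷ + 8x⁶ + 94x⁵ − 8x⁴ − 87x³ − 15x² + 27x − 8) ÷ lead(D) = 6x⁸ ÷ −3x³ = −2x⁵. Subtract (−2x⁵)·D = 6x⁸ − 10x⁷ − 12x⁶ + 6x⁵. Remainder: −21x⁷ + 20x⁶ + 88x⁵ − 8x⁴ − 87x³ − 15x² + 27x − 8.
Step 2: lead(−21x⁷ + 20x⁶ + 88x⁵ − 8x⁴ − 87x³ − 15x² + 27x − 8) ÷ lead(D) = −21x⁷ ÷ −3x³ = 7x⁴. Subtract (7x⁴)·D = −21x⁷ + 35x⁶ + 42x⁵ − 21x⁴. Remainder: −15x⁶ + 46x⁵ + 13x⁴ − 87x³ − 15x² + 27x − 8.
Step 3: lead(−15x⁶ + 46x⁵ + 13x⁴ − 87x³ − 15x² + 27x − 8) ÷ lead(D) = −15x⁶ ÷ −3x³ = 5x³. Subtract (5x³)·D = −15x⁶ + 25x⁵ + 30x⁴ − 15x³. Remainder: 21x⁵ − 17x⁴ − 72x³ − 15x² + 27x − 8.
Step 4: lead(21x⁵ − 17x⁴ − 72x³ − 15x² + 27x − 8) ÷ lead(D) = 21x⁵ ÷ −3x³ = −7x². Subtract (−7x²)·D = 21x⁵ − 35x⁴ − 42x³ + 21x². Remainder: 18x⁴ − 30x³ − 36x² + 27x − 8.
Step 5: lead(18x⁴ − 30x³ − 36x² + 27x − 8) ÷ lead(D) = 18x⁴ ÷ −3x³ = −6x. Subtract (−6x)·D = 18x⁴ − 30x³ − 36x² + 18x. Remainder: 9x − 8.

R(x) = 9x − 8, so D(x) is not a factor of P(x). no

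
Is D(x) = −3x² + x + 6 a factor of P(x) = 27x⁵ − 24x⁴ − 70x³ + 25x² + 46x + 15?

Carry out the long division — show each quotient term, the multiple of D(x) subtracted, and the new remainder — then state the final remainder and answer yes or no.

Step 1: lead(27x⁵ − 24x⁴ − 70x³ + 25x² + 46x + 15) ÷ lead(D) = 27x⁵ ÷ −3x² = −9x³. Subtract (−9x³)·D = 27x⁵ − 9x⁴ − 54x³. Remainder: −15x⁴ − 16x³ + 25x² + 46x + 15.
Step 2: lead(−15x⁴ − 16x³ + 25x² + 46x + 15) ÷ lead(D) = −15x⁴ ÷ −3x² = 5x². Subtract (5x²)·D = −15x⁴ + 5x³ + 30x². Remainder: −21x³ − 5x² + 46x + 15.
Step 3: lead(−21x³ − 5x² + 46x + 15) ÷ lead(D) = −21x³ ÷ −3x² = 7x. Subtract (7x)·D = −21x³ + 7x² + 42x. Remainder: −12x² + 4x + 15.
Step 4: lead(−12x² + 4x + 15) ÷ lead(D) = −12x² ÷ −3x² = 4. Subtract (4)·D = −12x² + 4x + 24. Remainder: −9.

R(x) = −9, so D(x) is not a factor of P(x). no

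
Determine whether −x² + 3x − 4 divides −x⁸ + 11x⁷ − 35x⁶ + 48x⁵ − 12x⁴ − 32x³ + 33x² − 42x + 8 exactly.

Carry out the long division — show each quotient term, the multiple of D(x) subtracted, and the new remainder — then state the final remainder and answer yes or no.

Step 1: lead(−x⁸ + 11x⁷ − 35x⁶ + 48x⁵ − 12x⁴ − 32x³ + 33x² − 42x + 8) ÷ lead(D) = −x⁸ ÷ −x² = x⁶. Subtract (x⁶)·D = −x⁸ + 3x⁷ − 4x⁶. Remainder: 8x⁷ − 31x⁶ + 48x⁵ − 12x⁴ − 32x³ + 33x² − 42x + 8.
Step 2: lead(8x⁷ − 31x⁶ + 48x⁵ − 12x⁴ − 32x³ + 33x² − 42x + 8) ÷ lead(D) = 8x⁷ ÷ −x² = −8x⁵. Subtract (−8x⁵)·D = 8x⁷ − 24x⁶ + 32x⁵. Remainder: −7x⁶ + 16x⁵ − 12x⁴ − 32x³ + 33x² − 42x + 8.
Step 3: lead(−7x⁶ + 16x⁵ − 12x⁴ − 32x³ + 33x² − 42x + 8) ÷ lead(D) = −7x⁶ ÷ −x² = 7x⁴. Subtract (7x⁴)·D = −7x⁶ + 21x⁵ − 28x⁴. Remainder: −5x⁵ + 16x⁴ − 32x³ + 33x² − 42x + 8.
Step 4: lead(−5x⁵ + 16x⁴ − 32x³ + 33x² − 42x + 8) ÷ lead(D) = −5x⁵ ÷ −x² = 5x³. Subtract (5x³)·D = −5x⁵ + 15x⁴ − 20x³. Remainder: x⁴ − 12x³ + 33x² − 42x + 8.
Step 5: lead(x⁴ − 12x³ + 33x² − 42x + 8) ÷ lead(D) = x⁴ ÷ −x² = −x². Subtract (−x²)·D = x⁴ − 3x³ + 4x². Remainder: −9x³ + 29x² − 42x + 8.
Step 6: lead(−9x³ + 29x² − 42x + 8) ÷ lead(D) = −9x³ ÷ −x² = 9x. Subtract (9x)·D = −9x³ + 27x² − 36x. Remainder: 2x² − 6x + 8.
Step 7: lead(2x² − 6x + 8) ÷ lead(D) = 2x² ÷ −x² = −2. Subtract (−2)·D = 2x² − 6x + 8. Remainder: 0.

R(x) = 0, so D(x) is a factor of P(x). yes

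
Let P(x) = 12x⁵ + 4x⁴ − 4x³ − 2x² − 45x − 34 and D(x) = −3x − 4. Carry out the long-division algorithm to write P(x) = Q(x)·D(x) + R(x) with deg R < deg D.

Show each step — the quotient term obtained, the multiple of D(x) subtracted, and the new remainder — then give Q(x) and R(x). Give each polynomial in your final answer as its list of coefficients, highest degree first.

Step 1: lead(12x⁵ + 4x⁴ − 4x³ − 2x² − 45x − 34) ÷ lead(D) = 12x⁵ ÷ −3x = −4x⁴. Subtract (−4x⁴)·D = 12x⁵ + 16x⁴. Remainder: −12x⁴ − 4x³ − 2x² − 45x − 34.
Step 2: lead(−12x⁴ − 4x³ − 2x² − 45x − 34) ÷ lead(D) = −12x⁴ ÷ −3x = 4x³. Subtract (4x³)·D = −12x⁴ − 16x³. Remainder: 12x³ − 2x² − 45x − 34.
Step 3: lead(12x³ − 2x² − 45x − 34) ÷ lead(D) = 12x³ ÷ −3x = −4x². Subtract (−4x²)·D = 12x³ + 16x². Remainder: −18x² − 45x − 34.
Step 4: lead(−18x² − 45x − 34) ÷ lead(D) = −18x² ÷ −3x = 6x. Subtract (6x)·D = −18x² − 24x. Remainder: −21x − 34.
Step 5: lead(−21x − 34) ÷ lead(D) = −21x ÷ −3x = 7. Subtract (7)·D = −21x − 28. Remainder: −6.

Q = [-4, 4, -4, 6, 7]; R = [-6]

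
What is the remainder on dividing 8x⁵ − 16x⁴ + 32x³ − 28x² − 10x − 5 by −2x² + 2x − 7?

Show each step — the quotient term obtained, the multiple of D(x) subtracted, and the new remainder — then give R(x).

Step 1: lead(8x⁵ − 16x⁴ + 32x³ − 28x² − 10x − 5) ÷ lead(D) = 8x⁵ ÷ −2x² = −4x³. Subtract (−4x³)·D = 8x⁵ − 8x⁴ + 28x³. Remainder: −8x⁴ + 4x³ − 28x² − 10x − 5.
Step 2: lead(−8x⁴ + 4x³ − 28x² − 10x − 5) ÷ lead(D) = −8x⁴ ÷ −2x² = 4x². Subtract (4x²)·D = −8x⁴ + 8x³ − 28x². Remainder: −4x³ − 10x − 5.
Step 3: lead(−4x³ − 10x − 5) ÷ lead(D) = −4x³ ÷ −2x² = 2x. Subtract (2x)·D = −4x³ + 4x² − 14x. Remainder: −4x² + 4x − 5.
Step 4: lead(−4x² + 4x − 5) ÷ lead(D) = −4x² ÷ −2x² = 2. Subtract (2)·D = −4x² + 4x − 14. Remainder: 9.

R(x) = 9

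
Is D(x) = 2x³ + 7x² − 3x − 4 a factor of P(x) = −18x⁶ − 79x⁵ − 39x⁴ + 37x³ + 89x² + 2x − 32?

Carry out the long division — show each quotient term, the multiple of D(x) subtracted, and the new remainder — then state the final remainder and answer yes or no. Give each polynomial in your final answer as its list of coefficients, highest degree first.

R = [-8], so D(x) is not a factor of P(x). no

Step 1: lead(−18x⁶ − 79x⁵ − 39x⁴ + 37x³ + 89x² + 2x − 32) ÷ lead(D) = −18x⁶ ÷ 2x³ = −9x³. Subtract (−9x³)·D = −18x⁶ − 63x⁵ + 27x⁴ + 36x³. Remainder: −16x⁵ − 66x⁴ + x³ + 89x² + 2x − 32.
Step 2: lead(−16x⁵ − 66x⁴ + x³ + 89x² + 2x − 32) ÷ lead(D) = −16x⁵ ÷ 2x³ = −8x². Subtract (−8x²)·D = −16x⁵ − 56x⁴ + 24x³ + 32x². Remainder: −10x⁴ − 23x³ + 57x² + 2x − 32.
Step 3: lead(−10x⁴ − 23x³ + 57x² + 2x − 32) ÷ lead(D) = −10x⁴ ÷ 2x³ = −5x. Subtract (−5x)·D = −10x⁴ − 35x³ + 15x² + 20x. Remainder: 12x³ + 42x² − 18x − 32.
Step 4: lead(12x³ + 42x² − 18x − 32) ÷ lead(D) = 12x³ ÷ 2x³ = 6. Subtract (6)·D = 12x³ + 42x² − 18x − 24. Remainder: −8.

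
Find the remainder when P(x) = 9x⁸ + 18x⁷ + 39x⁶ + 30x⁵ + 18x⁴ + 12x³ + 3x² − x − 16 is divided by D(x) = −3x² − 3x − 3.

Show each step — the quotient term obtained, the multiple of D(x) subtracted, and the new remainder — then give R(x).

R(x) = −7x − 7

Step 1: lead(9x⁸ + 18x⁷ + 39x⁶ + 30x⁵ + 18x⁴ + 12x³ + 3x² − x − 16) ÷ lead(D) = 9x⁸ ÷ −3x² = −3x⁶. Subtract (−3x⁶)·D = 9x⁸ + 9x⁷ + 9x⁶. Remainder: 9x⁷ + 30x⁶ + 30x⁵ + 18x⁴ + 12x³ + 3x² − x − 16.
Step 2: lead(9x⁷ + 30x⁶ + 30x⁵ + 18x⁴ + 12x³ + 3x² − x − 16) ÷ lead(D) = 9x⁷ ÷ −3x² = −3x⁵. Subtract (−3x⁵)·D = 9x⁷ + 9x⁶ + 9x⁵. Remainder: 21x⁶ + 21x⁵ + 18x⁴ + 12x³ + 3x² − x − 16.
Step 3: lead(21x⁶ + 21x⁵ + 18x⁴ + 12x³ + 3x² − x − 16) ÷ lead(D) = 21x⁶ ÷ −3x² = −7x⁴. Subtract (−7x⁴)·D = 21x⁶ + 21x⁵ + 21x⁴. Remainder: −3x⁴ + 12x³ + 3x² − x − 16.
Step 4: lead(−3x⁴ + 12x³ + 3x² − x − 16) ÷ lead(D) = −3x⁴ ÷ −3x² = x². Subtract (x²)·D = −3x⁴ − 3x³ − 3x². Remainder: 15x³ + 6x² − x − 16.
Step 5: lead(15x³ + 6x² − x − 16) ÷ lead(D) = 15x³ ÷ −3x² = −5x. Subtract (−5x)·D = 15x³ + 15x² + 15x. Remainder: −9x² − 16x − 16.
Step 6: lead(−9x² − 16x − 16) ÷ lead(D) = −9x² ÷ −3x² = 3. Subtract (3)·D = −9x² − 9x − 9. Remainder: −7x − 7.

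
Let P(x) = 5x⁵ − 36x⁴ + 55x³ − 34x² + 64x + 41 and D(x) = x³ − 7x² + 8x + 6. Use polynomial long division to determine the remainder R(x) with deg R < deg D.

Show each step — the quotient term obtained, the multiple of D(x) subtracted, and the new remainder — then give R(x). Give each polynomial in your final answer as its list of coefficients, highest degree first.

Step 1: lead(5x⁵ − 36x⁴ + 55x³ − 34x² + 64x + 41) ÷ lead(D) = 5x⁵ ÷ x³ = 5x². Subtract (5x²)·D = 5x⁵ − 35x⁴ + 40x³ + 30x². Remainder: −x⁴ + 15x³ − 64x² + 64x + 41.
Step 2: lead(−x⁴ + 15x³ − 64x² + 64x + 41) ÷ lead(D) = −x⁴ ÷ x³ = −x. Subtract (−x)·D = −x⁴ + 7x³ − 8x² − 6x. Remainder: 8x³ − 56x² + 70x + 41.
Step 3: lead(8x³ − 56x² + 70x + 41) ÷ lead(D) = 8x³ ÷ x³ = 8. Subtract (8)·D = 8x³ − 56x² + 64x + 48. Remainder: 6x − 7.

R = [6, -7]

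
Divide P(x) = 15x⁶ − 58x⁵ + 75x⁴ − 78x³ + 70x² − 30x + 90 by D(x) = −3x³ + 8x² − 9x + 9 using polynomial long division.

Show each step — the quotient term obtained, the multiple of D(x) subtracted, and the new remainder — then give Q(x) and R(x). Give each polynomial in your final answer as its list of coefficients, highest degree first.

Step 1: lead(15x⁶ − 58x⁵ + 75x⁴ − 78x³ + 70x² − 30x + 90) ÷ lead(D) = 15x⁶ ÷ −3x³ = −5x³. Subtract (−5x³)·D = 15x⁶ − 40x⁵ + 45x⁴ − 45x³. Remainder: −18x⁵ + 30x⁴ − 33x³ + 70x² − 30x + 90.
Step 2: lead(−18x⁵ + 30x⁴ − 33x³ + 70x² − 30x + 90) ÷ lead(D) = −18x⁵ ÷ −3x³ = 6x². Subtract (6x²)·D = −18x⁵ + 48x⁴ − 54x³ + 54x². Remainder: −18x⁴ + 21x³ + 16x² − 30x + 90.
Step 3: lead(−18x⁴ + 21x³ + 16x² − 30x + 90) ÷ lead(D) = −18x⁴ ÷ −3x³ = 6x. Subtract (6x)·D = −18x⁴ + 48x³ − 54x² + 54x. Remainder: −27x³ + 70x² − 84x + 90.
Step 4: lead(−27x³ + 70x² − 84x + 90) ÷ lead(D) = −27x³ ÷ −3x³ = 9. Subtract (9)·D = −27x³ + 72x² − 81x + 81. Remainder: −2x² − 3x + 9.

Q = [-5, 6, 6, 9]; R = [-2, -3, 9]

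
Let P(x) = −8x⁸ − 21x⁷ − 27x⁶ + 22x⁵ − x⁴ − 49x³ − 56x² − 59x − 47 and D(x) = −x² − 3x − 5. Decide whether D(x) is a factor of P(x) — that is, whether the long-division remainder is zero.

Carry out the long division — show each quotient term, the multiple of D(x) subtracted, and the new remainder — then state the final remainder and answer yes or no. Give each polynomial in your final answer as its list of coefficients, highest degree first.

R = [-5, -7], so D(x) is not a factor of P(x). no

Step 1: lead(−8x⁸ − 21x⁷ − 27x⁶ + 22x⁵ − x⁴ − 49x³ − 56x² − 59x − 47) ÷ lead(D) = −8x⁸ ÷ −x² = 8x⁶. Subtract (8x⁶)·D = −8x⁸ − 24x⁷ − 40x⁶. Remainder: 3x⁷ + 13x⁶ + 22x⁵ − x⁴ − 49x³ − 56x² − 59x − 47.
Step 2: lead(3x⁷ + 13x⁶ + 22x⁵ − x⁴ − 49x³ − 56x² − 59x − 47) ÷ lead(D) = 3x⁷ ÷ −x² = −3x⁵. Subtract (−3x⁵)·D = 3x⁷ + 9x⁶ + 15x⁵. Remainder: 4x⁶ + 7x⁵ − x⁴ − 49x³ − 56x² − 59x − 47.
Step 3: lead(4x⁶ + 7x⁵ − x⁴ − 49x³ − 56x² − 59x − 47) ÷ lead(D) = 4x⁶ ÷ −x² = −4x⁴. Subtract (−4x⁴)·D = 4x⁶ + 12x⁵ + 20x⁴. Remainder: −5x⁵ − 21x⁴ − 49x³ − 56x² − 59x − 47.
Step 4: lead(−5x⁵ − 21x⁴ − 49x³ − 56x² − 59x − 47) ÷ lead(D) = −5x⁵ ÷ −x² = 5x³. Subtract (5x³)·D = −5x⁵ − 15x⁴ − 25x³. Remainder: −6x⁴ − 24x³ − 56x² − 59x − 47.
Step 5: lead(−6x⁴ − 24x³ − 56x² − 59x − 47) ÷ lead(D) = −6x⁴ ÷ −x² = 6x². Subtract (6x²)·D = −6x⁴ − 18x³ − 30x². Remainder: −6x³ − 26x² − 59x − 47.
Step 6: lead(−6x³ − 26x² − 59x − 47) ÷ lead(D) = −6x³ ÷ −x² = 6x. Subtract (6x)·D = −6x³ − 18x² − 30x. Remainder: −8x² − 29x − 47.
Step 7: lead(−8x² − 29x − 47) ÷ lead(D) = −8x² ÷ −x² = 8. Subtract (8)·D = −8x² − 24x − 40. Remainder: −5x − 7.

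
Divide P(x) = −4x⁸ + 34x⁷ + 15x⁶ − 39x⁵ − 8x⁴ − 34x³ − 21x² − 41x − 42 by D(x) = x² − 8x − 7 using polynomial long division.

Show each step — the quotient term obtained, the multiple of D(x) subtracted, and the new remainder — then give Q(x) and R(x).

Step 1: lead(−4x⁸ + 34x⁷ + 15x⁶ − 39x⁵ − 8x⁴ − 34x³ − 21x² − 41x − 42) ÷ lead(D) = −4x⁸ ÷ x² = −4x⁶. Subtract (−4x⁶)·D = −4x⁸ + 32x⁷ + 28x⁶. Remainder: 2x⁷ − 13x⁶ − 39x⁵ − 8x⁴ − 34x³ − 21x² − 41x − 42.
Step 2: lead(2x⁷ − 13x⁶ − 39x⁵ − 8x⁴ − 34x³ − 21x² − 41x − 42) ÷ lead(D) = 2x⁷ ÷ x² = 2x⁵. Subtract (2x⁵)·D = 2x⁷ − 16x⁶ − 14x⁵. Remainder: 3x⁶ − 25x⁵ − 8x⁴ − 34x³ − 21x² − 41x − 42.
Step 3: lead(3x⁶ − 25x⁵ − 8x⁴ − 34x³ − 21x² − 41x − 42) ÷ lead(D) = 3x⁶ ÷ x² = 3x⁴. Subtract (3x⁴)·D = 3x⁶ − 24x⁵ − 21x⁴. Remainder: −x⁵ + 13x⁴ − 34x³ − 21x² − 41x − 42.
Step 4: lead(−x⁵ + 13x⁴ − 34x³ − 21x² − 41x − 42) ÷ lead(D) = −x⁵ ÷ x² = −x³. Subtract (−x³)·D = −x⁵ + 8x⁴ + 7x³. Remainder: 5x⁴ − 41x³ − 21x² − 41x − 42.
Step 5: lead(5x⁴ − 41x³ − 21x² − 41x − 42) ÷ lead(D) = 5x⁴ ÷ x² = 5x². Subtract (5x²)·D = 5x⁴ − 40x³ − 35x². Remainder: −x³ + 14x² − 41x − 42.
Step 6: lead(−x³ + 14x² − 41x − 42) ÷ lead(D) = −x³ ÷ x² = −x. Subtract (−x)·D = −x³ + 8x² + 7x. Remainder: 6x² − 48x − 42.
Step 7: lead(6x² − 48x − 42) ÷ lead(D) = 6x² ÷ x² = 6. Subtract (6)·D = 6x² − 48x − 42. Remainder: 0.

Q(x) = −4x⁶ + 2x⁵ + 3x⁴ − x³ + 5x² − x + 6; R(x) = 0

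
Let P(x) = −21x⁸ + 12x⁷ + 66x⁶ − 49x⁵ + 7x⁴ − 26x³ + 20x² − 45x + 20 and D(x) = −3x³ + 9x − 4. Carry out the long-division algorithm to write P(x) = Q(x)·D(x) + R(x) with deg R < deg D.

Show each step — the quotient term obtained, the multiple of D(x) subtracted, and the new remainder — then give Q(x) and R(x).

Step 1: lead(−21x⁸ + 12x⁷ + 66x⁶ − 49x⁵ + 7x⁴ − 26x³ + 20x² − 45x + 20) ÷ lead(D) = −21x⁸ ÷ −3x³ = 7x⁵. Subtract (7x⁵)·D = −21x⁸ + 63x⁶ − 28x⁵. Remainder: 12x⁷ + 3x⁶ − 21x⁵ + 7x⁴ − 26x³ + 20x² − 45x + 20.
Step 2: lead(12x⁷ + 3x⁶ − 21x⁵ + 7x⁴ − 26x³ + 20x² − 45x + 20) ÷ lead(D) = 12x⁷ ÷ −3x³ = −4x⁴. Subtract (−4x⁴)·D = 12x⁷ − 36x⁵ + 16x⁴. Remainder: 3x⁶ + 15x⁵ − 9x⁴ − 26x³ + 20x² − 45x + 20.
Step 3: lead(3x⁶ + 15x⁵ − 9x⁴ − 26x³ + 20x² − 45x + 20) ÷ lead(D) = 3x⁶ ÷ −3x³ = −x³. Subtract (−x³)·D = 3x⁶ − 9x⁴ + 4x³. Remainder: 15x⁵ − 30x³ + 20x² − 45x + 20.
Step 4: lead(15x⁵ − 30x³ + 20x² − 45x + 20) ÷ lead(D) = 15x⁵ ÷ −3x³ = −5x². Subtract (−5x²)·D = 15x⁵ − 45x³ + 20x². Remainder: 15x³ − 45x + 20.
Step 5: lead(15x³ − 45x + 20) ÷ lead(D) = 15x³ ÷ −3x³ = −5. Subtract (−5)·D = 15x³ − 45x + 20. Remainder: 0.

Q(x) = 7x⁵ − 4x⁴ − x³ − 5x² − 5; R(x) = 0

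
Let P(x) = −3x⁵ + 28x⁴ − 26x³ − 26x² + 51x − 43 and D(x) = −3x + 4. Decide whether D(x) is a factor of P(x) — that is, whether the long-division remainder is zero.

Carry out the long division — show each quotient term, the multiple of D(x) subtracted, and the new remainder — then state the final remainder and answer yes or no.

Step 1: lead(−3x⁵ + 28x⁴ − 26x³ − 26x² + 51x − 43) ÷ lead(D) = −3x⁵ ÷ −3x = x⁴. Subtract (x⁴)·D = −3x⁵ + 4x⁴. Remainder: 24x⁴ − 26x³ − 26x² + 51x − 43.
Step 2: lead(24x⁴ − 26x³ − 26x² + 51x − 43) ÷ lead(D) = 24x⁴ ÷ −3x = −8x³. Subtract (−8x³)·D = 24x⁴ − 32x³. Remainder: 6x³ − 26x² + 51x − 43.
Step 3: lead(6x³ − 26x² + 51x − 43) ÷ lead(D) = 6x³ ÷ −3x = −2x². Subtract (−2x²)·D = 6x³ − 8x². Remainder: −18x² + 51x − 43.
Step 4: lead(−18x² + 51x − 43) ÷ lead(D) = −18x² ÷ −3x = 6x. Subtract (6x)·D = −18x² + 24x. Remainder: 27x − 43.
Step 5: lead(27x − 43) ÷ lead(D) = 27x ÷ −3x = −9. Subtract (−9)·D = 27x − 36. Remainder: −7.

R(x) = −7, so D(x) is not a factor of P(x). no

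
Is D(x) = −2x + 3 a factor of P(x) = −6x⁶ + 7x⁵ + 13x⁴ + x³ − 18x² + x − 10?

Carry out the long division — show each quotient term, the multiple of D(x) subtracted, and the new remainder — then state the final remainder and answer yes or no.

R(x) = 5, so D(x) is not a factor of P(x). no

Step 1: lead(−6x⁶ + 7x⁵ + 13x⁴ + x³ − 18x² + x − 10) ÷ lead(D) = −6x⁶ ÷ −2x = 3x⁵. Subtract (3x⁵)·D = −6x⁶ + 9x⁵. Remainder: −2x⁵ + 13x⁴ + x³ − 18x² + x − 10.
Step 2: lead(−2x⁵ + 13x⁴ + x³ − 18x² + x − 10) ÷ lead(D) = −2x⁵ ÷ −2x = x⁴. Subtract (x⁴)·D = −2x⁵ + 3x⁴. Remainder: 10x⁴ + x³ − 18x² + x − 10.
Step 3: lead(10x⁴ + x³ − 18x² + x − 10) ÷ lead(D) = 10x⁴ ÷ −2x = −5x³. Subtract (−5x³)·D = 10x⁴ − 15x³. Remainder: 16x³ − 18x² + x − 10.
Step 4: lead(16x³ − 18x² + x − 10) ÷ lead(D) = 16x³ ÷ −2x = −8x². Subtract (−8x²)·D = 16x³ − 24x². Remainder: 6x² + x − 10.
Step 5: lead(6x² + x − 10) ÷ lead(D) = 6x² ÷ −2x = −3x. Subtract (−3x)·D = 6x² − 9x. Remainder: 10x − 10.
Step 6: lead(10x − 10) ÷ lead(D) = 10x ÷ −2x = −5. Subtract (−5)·D = 10x − 15. Remainder: 5.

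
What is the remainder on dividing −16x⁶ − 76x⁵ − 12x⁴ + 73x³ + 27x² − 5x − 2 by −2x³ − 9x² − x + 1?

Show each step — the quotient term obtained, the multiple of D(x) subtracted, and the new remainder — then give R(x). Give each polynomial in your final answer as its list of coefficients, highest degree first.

R = [0]

Step 1: lead(−16x⁶ − 76x⁵ − 12x⁴ + 73x³ + 27x² − 5x − 2) ÷ lead(D) = −16x⁶ ÷ −2x³ = 8x³. Subtract (8x³)·D = −16x⁶ − 72x⁵ − 8x⁴ + 8x³. Remainder: −4x⁵ − 4x⁴ + 65x³ + 27x² − 5x − 2.
Step 2: lead(−4x⁵ − 4x⁴ + 65x³ + 27x² − 5x − 2) ÷ lead(D) = −4x⁵ ÷ −2x³ = 2x². Subtract (2x²)·D = −4x⁵ − 18x⁴ − 2x³ + 2x². Remainder: 14x⁴ + 67x³ + 25x² − 5x − 2.
Step 3: lead(14x⁴ + 67x³ + 25x² − 5x − 2) ÷ lead(D) = 14x⁴ ÷ −2x³ = −7x. Subtract (−7x)·D = 14x⁴ + 63x³ + 7x² − 7x. Remainder: 4x³ + 18x² + 2x − 2.
Step 4: lead(4x³ + 18x² + 2x − 2) ÷ lead(D) = 4x³ ÷ −2x³ = −2. Subtract (−2)·D = 4x³ + 18x² + 2x − 2. Remainder: 0.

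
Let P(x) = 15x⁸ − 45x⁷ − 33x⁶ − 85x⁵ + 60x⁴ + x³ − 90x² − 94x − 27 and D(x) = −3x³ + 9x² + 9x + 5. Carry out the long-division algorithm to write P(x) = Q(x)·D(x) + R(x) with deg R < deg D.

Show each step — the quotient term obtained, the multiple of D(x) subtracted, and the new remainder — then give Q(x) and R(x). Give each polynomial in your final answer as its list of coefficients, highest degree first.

Q = [-5, 0, -4, 8, -8, -7]; R = [5, 9, 8]

Step 1: lead(15x⁸ − 45x⁷ − 33x⁶ − 85x⁵ + 60x⁴ + x³ − 90x² − 94x − 27) ÷ lead(D) = 15x⁸ ÷ −3x³ = −5x⁵. Subtract (−5x⁵)·D = 15x⁸ − 45x⁷ − 45x⁶ − 25x⁵. Remainder: 12x⁶ − 60x⁵ + 60x⁴ + x³ − 90x² − 94x − 27.
Step 2: lead(12x⁶ − 60x⁵ + 60x⁴ + x³ − 90x² − 94x − 27) ÷ lead(D) = 12x⁶ ÷ −3x³ = −4x³. Subtract (−4x³)·D = 12x⁶ − 36x⁵ − 36x⁴ − 20x³. Remainder: −24x⁵ + 96x⁴ + 21x³ − 90x² − 94x − 27.
Step 3: lead(−24x⁵ + 96x⁴ + 21x³ − 90x² − 94x − 27) ÷ lead(D) = −24x⁵ ÷ −3x³ = 8x². Subtract (8x²)·D = −24x⁵ + 72x⁴ + 72x³ + 40x². Remainder: 24x⁴ − 51x³ − 130x² − 94x − 27.
Step 4: lead(24x⁴ − 51x³ − 130x² − 94x − 27) ÷ lead(D) = 24x⁴ ÷ −3x³ = −8x. Subtract (−8x)·D = 24x⁴ − 72x³ − 72x² − 40x. Remainder: 21x³ − 58x² − 54x − 27.
Step 5: lead(21x³ − 58x² − 54x − 27) ÷ lead(D) = 21x³ ÷ −3x³ = −7. Subtract (−7)·D = 21x³ − 63x² − 63x − 35. Remainder: 5x² + 9x + 8.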